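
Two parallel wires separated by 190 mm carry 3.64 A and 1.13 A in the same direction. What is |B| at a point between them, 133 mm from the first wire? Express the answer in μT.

Each long wire gives B = μ₀I/(2πd). Distances are d₁ = 0.133 m and d₂ = 0.057 m.
B₁ = 5.47×10⁻⁶ T, B₂ = 3.96×10⁻⁶ T.
Between parallel currents the two contributions point in opposite directions, so they subtract. B = |B₁ − B₂| = |5.47×10⁻⁶ − 3.96×10⁻⁶| = 1.51×10⁻⁶ T.

B ≈ 1.51 μT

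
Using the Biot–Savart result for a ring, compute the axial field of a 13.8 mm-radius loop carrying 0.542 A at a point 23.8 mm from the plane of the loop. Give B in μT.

B ≈ 3.11 μT

On the axis of a circular loop, B = μ₀IR² / [2(R²+z²)^(3/2)].
R² + z² = (0.0138)² + (0.0238)² = 0.0007569 m², and (R²+z²)^(3/2) = 2.08×10⁻⁵ m³.
B = (4π×10⁻⁷ × 0.542 × 0.0001904) / (2 × 2.08×10⁻⁵) = 3.11×10⁻⁶ T.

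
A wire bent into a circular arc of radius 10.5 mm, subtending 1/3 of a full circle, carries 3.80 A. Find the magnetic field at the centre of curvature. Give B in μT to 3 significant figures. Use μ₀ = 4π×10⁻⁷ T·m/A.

B ≈ 75.8 μT

The Biot–Savart field of a circular arc at its centre is B = μ₀Iφ/(4πR), with φ = 2.094 rad.
B = (4π×10⁻⁷ × 3.80 × 2.094) / (4π × 0.0105) = 7.58×10⁻⁵ T.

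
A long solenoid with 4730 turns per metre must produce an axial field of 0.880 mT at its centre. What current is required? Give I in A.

I ≈ 0.148 A

Inside a long solenoid B = μ₀nI with n = 4730 m⁻¹, so I = B/(μ₀n).
I = 8.80×10⁻⁴ / (4π×10⁻⁷ × 4730) = 0.148 A.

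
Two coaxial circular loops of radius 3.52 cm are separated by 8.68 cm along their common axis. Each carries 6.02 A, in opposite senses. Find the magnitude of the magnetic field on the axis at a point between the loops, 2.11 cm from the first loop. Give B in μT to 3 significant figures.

Each loop contributes B = μ₀IR²/[2(R²+z²)^(3/2)] on the axis, with z measured from that loop.
Loop 1 (z = 0.0211 m): B₁ = 6.78×10⁻⁵ T. Loop 2 (z = 0.0657 m): B₂ = 1.13×10⁻⁵ T.
The fields oppose: B = |B₁ − B₂| = 5.65×10⁻⁵ T.

B ≈ 56.5 μT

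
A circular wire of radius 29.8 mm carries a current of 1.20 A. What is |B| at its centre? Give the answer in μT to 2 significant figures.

At the centre of a circular loop the Biot–Savart law gives B = μ₀I/(2R).
B = (4π×10⁻⁷ × 1.20) / (2 × 0.0298) = 2.53×10⁻⁵ T.

B ≈ 25 μT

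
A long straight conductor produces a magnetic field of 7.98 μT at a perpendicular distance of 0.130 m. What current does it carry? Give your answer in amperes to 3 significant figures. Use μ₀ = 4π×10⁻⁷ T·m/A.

I ≈ 5.19 A

For a long straight wire B = μ₀I/(2πd), so I = 2πdB/μ₀.
I = 2π × 0.13 × 7.98×10⁻⁶ / (4π×10⁻⁷) = 5.19 A.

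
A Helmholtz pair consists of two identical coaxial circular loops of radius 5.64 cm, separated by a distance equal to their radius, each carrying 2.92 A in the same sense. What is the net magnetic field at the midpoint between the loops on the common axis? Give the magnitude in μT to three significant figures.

B ≈ 46.6 μT

Each loop contributes B = μ₀IR²/[2(R²+z²)^(3/2)] on the axis, with z measured from that loop.
Loop 1 (z = 0.0282 m): B₁ = 2.33×10⁻⁵ T. Loop 2 (z = 0.0282 m): B₂ = 2.33×10⁻⁵ T.
The fields add: B = B₁ + B₂ = 4.66×10⁻⁵ T.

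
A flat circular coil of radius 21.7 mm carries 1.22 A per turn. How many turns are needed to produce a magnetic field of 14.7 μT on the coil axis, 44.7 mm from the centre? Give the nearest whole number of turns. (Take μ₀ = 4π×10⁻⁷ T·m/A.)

N = 5

For an N-turn coil, B = Nμ₀IR²/[2(R²+z²)^(3/2)]. A single turn gives B₁ = 2.94×10⁻⁶ T with R = 0.0217 m, z = 0.0447 m.
N = B/B₁ = 1.47×10⁻⁵ / 2.94×10⁻⁶ = 5.00.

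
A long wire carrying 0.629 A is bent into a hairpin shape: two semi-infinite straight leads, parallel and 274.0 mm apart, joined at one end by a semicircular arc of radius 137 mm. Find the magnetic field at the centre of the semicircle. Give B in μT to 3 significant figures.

B ≈ 2.36 μT

The semicircular arc contributes B_arc = μ₀I·π/(4πR) = μ₀I/(4R) = 1.44×10⁻⁶ T.
Each semi-infinite lead is at perpendicular distance R = 0.137 m from the centre, with the perpendicular foot at its near end, so it contributes μ₀I/(4πR); both point the same way, together 9.18×10⁻⁷ T.
Arc and leads all point the same direction: B = 1.44×10⁻⁶ + 9.18×10⁻⁷ = 2.36×10⁻⁶ T.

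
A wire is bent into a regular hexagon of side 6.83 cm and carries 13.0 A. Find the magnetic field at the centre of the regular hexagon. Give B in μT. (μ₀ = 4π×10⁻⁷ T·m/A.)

Each side is a finite straight segment at perpendicular distance d = a/(2 tan(π/6)) = 0.05915 m from the centre, with end-angles ±π/6.
One side contributes B₁ = (μ₀I/4πd)·2 sin(π/6) = 2.20×10⁻⁵ T.
All 6 sides add in the same direction: B = 6 × 2.20×10⁻⁵ = 1.32×10⁻⁴ T.

B ≈ 132 μT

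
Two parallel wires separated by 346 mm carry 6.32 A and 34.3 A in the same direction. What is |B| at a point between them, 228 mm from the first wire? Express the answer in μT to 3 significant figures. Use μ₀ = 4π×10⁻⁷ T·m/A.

Each long wire gives B = μ₀I/(2πd). Distances are d₁ = 0.228 m and d₂ = 0.118 m.
B₁ = 5.54×10⁻⁶ T, B₂ = 5.81×10⁻⁵ T.
Between parallel currents the two contributions point in opposite directions, so they subtract. B = |B₁ − B₂| = |5.54×10⁻⁶ − 5.81×10⁻⁵| = 5.26×10⁻⁵ T.

B ≈ 52.6 μT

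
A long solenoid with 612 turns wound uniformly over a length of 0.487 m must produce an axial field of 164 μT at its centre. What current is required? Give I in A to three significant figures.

Inside a long solenoid B = μ₀nI with n = 1257 m⁻¹, so I = B/(μ₀n).
I = 1.64×10⁻⁴ / (4π×10⁻⁷ × 1257) = 0.104 A.

I ≈ 0.104 A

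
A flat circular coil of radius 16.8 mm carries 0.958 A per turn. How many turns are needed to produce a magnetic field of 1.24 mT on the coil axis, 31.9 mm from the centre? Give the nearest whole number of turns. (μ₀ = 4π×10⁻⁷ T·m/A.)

For an N-turn coil, B = Nμ₀IR²/[2(R²+z²)^(3/2)]. A single turn gives B₁ = 3.63×10⁻⁶ T with R = 0.0168 m, z = 0.0319 m.
N = B/B₁ = 1.24×10⁻³ / 3.63×10⁻⁶ = 342.06.

N = 342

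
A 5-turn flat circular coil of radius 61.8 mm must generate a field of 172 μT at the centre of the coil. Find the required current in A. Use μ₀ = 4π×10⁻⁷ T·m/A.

I ≈ 3.38 A

For an N-turn coil, B = Nμ₀I/(2R) with R = 0.0618 m, so I = 2RB/(Nμ₀) = 2 × 0.0618 × 1.72×10⁻⁴ / (5 × 4π×10⁻⁷) = 3.38 A.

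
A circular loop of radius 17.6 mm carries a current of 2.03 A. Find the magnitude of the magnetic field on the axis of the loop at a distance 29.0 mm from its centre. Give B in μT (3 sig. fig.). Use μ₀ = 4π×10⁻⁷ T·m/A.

B ≈ 10.1 μT

On the axis of a circular loop, B = μ₀IR² / [2(R²+z²)^(3/2)].
R² + z² = (0.0176)² + (0.029)² = 0.001151 m², and (R²+z²)^(3/2) = 3.90×10⁻⁵ m³.
B = (4π×10⁻⁷ × 2.03 × 0.0003098) / (2 × 3.90×10⁻⁵) = 1.01×10⁻⁵ T.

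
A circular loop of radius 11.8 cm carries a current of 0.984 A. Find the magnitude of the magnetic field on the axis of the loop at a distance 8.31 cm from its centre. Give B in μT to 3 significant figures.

On the axis of a circular loop, B = μ₀IR² / [2(R²+z²)^(3/2)].
R² + z² = (0.118)² + (0.0831)² = 0.02083 m², and (R²+z²)^(3/2) = 3.01×10⁻³ m³.
B = (4π×10⁻⁷ × 0.984 × 0.01392) / (2 × 3.01×10⁻³) = 2.86×10⁻⁶ T.

B ≈ 2.86 μT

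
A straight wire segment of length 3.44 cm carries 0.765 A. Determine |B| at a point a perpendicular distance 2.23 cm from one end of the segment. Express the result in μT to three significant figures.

B ≈ 2.88 μT

For a finite straight segment, B = (μ₀I/4πd)(sinθ₁ + sinθ₂), where θ₁, θ₂ are the angles from the perpendicular to each end.
The perpendicular foot is at one end, so the two end-offsets along the wire are 0 and L = 0.0344 m.
sinθ₁ = 0/√(0²+0.0223²) = 0.0000; sinθ₂ = 0.0344/√(0.0344²+0.0223²) = 0.8391.
B = (4π×10⁻⁷ × 0.765) / (4π × 0.0223) × (0.0000 + 0.8391) = 2.88×10⁻⁶ T.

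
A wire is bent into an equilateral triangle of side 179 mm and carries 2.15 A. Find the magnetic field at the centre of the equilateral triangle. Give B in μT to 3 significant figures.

B ≈ 21.6 μT

Each side is a finite straight segment at perpendicular distance d = a/(2 tan(π/3)) = 0.05167 m from the centre, with end-angles ±π/3.
One side contributes B₁ = (μ₀I/4πd)·2 sin(π/3) = 7.21×10⁻⁶ T.
All 3 sides add in the same direction: B = 3 × 7.21×10⁻⁶ = 2.16×10⁻⁵ T.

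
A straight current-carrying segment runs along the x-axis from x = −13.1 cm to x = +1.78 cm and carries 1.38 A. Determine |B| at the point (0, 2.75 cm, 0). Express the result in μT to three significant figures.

For a finite straight segment, B = (μ₀I/4πd)(sinθ₁ + sinθ₂), where θ₁, θ₂ are the angles from the perpendicular to each end.
The perpendicular distance is d = 0.0275 m; the end-offsets along the wire are a = 0.131 m and b = 0.0178 m.
sinθ₁ = 0.131/√(0.131²+0.0275²) = 0.9787; sinθ₂ = 0.0178/√(0.0178²+0.0275²) = 0.5434.
B = (4π×10⁻⁷ × 1.38) / (4π × 0.0275) × (0.9787 + 0.5434) = 7.64×10⁻⁶ T.

B ≈ 7.64 μT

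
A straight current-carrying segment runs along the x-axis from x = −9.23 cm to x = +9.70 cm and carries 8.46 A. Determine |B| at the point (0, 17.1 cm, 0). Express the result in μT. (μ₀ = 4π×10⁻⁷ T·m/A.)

B ≈ 4.79 μT

For a finite straight segment, B = (μ₀I/4πd)(sinθ₁ + sinθ₂), where θ₁, θ₂ are the angles from the perpendicular to each end.
The perpendicular distance is d = 0.171 m; the end-offsets along the wire are a = 0.0923 m and b = 0.097 m.
sinθ₁ = 0.0923/√(0.0923²+0.171²) = 0.4750; sinθ₂ = 0.097/√(0.097²+0.171²) = 0.4934.
B = (4π×10⁻⁷ × 8.46) / (4π × 0.171) × (0.4750 + 0.4934) = 4.79×10⁻⁶ T.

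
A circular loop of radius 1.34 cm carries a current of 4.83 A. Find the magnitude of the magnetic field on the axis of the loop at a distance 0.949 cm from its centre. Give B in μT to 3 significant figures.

On the axis of a circular loop, B = μ₀IR² / [2(R²+z²)^(3/2)].
R² + z² = (0.0134)² + (0.00949)² = 0.0002696 m², and (R²+z²)^(3/2) = 4.43×10⁻⁶ m³.
B = (4π×10⁻⁷ × 4.83 × 0.0001796) / (2 × 4.43×10⁻⁶) = 1.23×10⁻⁴ T.

B ≈ 123 μT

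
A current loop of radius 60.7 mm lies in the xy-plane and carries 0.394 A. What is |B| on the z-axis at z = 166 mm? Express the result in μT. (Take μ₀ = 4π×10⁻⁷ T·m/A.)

B ≈ 0.165 μT

On the axis of a circular loop, B = μ₀IR² / [2(R²+z²)^(3/2)].
R² + z² = (0.0607)² + (0.166)² = 0.03124 m², and (R²+z²)^(3/2) = 5.52×10⁻³ m³.
B = (4π×10⁻⁷ × 0.394 × 0.003684) / (2 × 5.52×10⁻³) = 1.65×10⁻⁷ T.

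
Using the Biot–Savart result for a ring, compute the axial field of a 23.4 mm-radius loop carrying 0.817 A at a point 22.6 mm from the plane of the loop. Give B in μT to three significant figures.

B ≈ 8.16 μT

On the axis of a circular loop, B = μ₀IR² / [2(R²+z²)^(3/2)].
R² + z² = (0.0234)² + (0.0226)² = 0.001058 m², and (R²+z²)^(3/2) = 3.44×10⁻⁵ m³.
B = (4π×10⁻⁷ × 0.817 × 0.0005476) / (2 × 3.44×10⁻⁵) = 8.16×10⁻⁶ T.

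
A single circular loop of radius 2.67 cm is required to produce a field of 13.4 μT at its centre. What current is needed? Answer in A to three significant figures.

At the centre of a circular loop B = μ₀I/(2R), so I = 2RB/μ₀.
With R = 0.0267 m, I = 2 × 0.0267 × 1.34×10⁻⁵ / (4π×10⁻⁷) = 0.569 A.

I ≈ 0.569 A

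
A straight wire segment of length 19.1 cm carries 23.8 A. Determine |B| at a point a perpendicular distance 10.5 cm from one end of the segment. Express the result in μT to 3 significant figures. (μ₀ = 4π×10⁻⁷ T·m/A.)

B ≈ 19.9 μT

For a finite straight segment, B = (μ₀I/4πd)(sinθ₁ + sinθ₂), where θ₁, θ₂ are the angles from the perpendicular to each end.
The perpendicular foot is at one end, so the two end-offsets along the wire are 0 and L = 0.191 m.
sinθ₁ = 0/√(0²+0.105²) = 0.0000; sinθ₂ = 0.191/√(0.191²+0.105²) = 0.8763.
B = (4π×10⁻⁷ × 23.8) / (4π × 0.105) × (0.0000 + 0.8763) = 1.99×10⁻⁵ T.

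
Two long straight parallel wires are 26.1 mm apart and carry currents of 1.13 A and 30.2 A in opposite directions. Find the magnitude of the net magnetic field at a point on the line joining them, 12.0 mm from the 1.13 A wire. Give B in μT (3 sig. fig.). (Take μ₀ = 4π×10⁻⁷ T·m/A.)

B ≈ 447 μT

Each long wire gives B = μ₀I/(2πd). Distances are d₁ = 0.012 m and d₂ = 0.0141 m.
B₁ = 1.88×10⁻⁵ T, B₂ = 4.28×10⁻⁴ T.
Between antiparallel currents both contributions point the same way, so they add. B = B₁ + B₂ = 1.88×10⁻⁵ + 4.28×10⁻⁴ = 4.47×10⁻⁴ T.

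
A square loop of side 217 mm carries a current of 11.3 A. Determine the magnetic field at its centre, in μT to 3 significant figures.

Each side is a finite straight segment at perpendicular distance d = a/(2 tan(π/4)) = 0.1085 m from the centre, with end-angles ±π/4.
One side contributes B₁ = (μ₀I/4πd)·2 sin(π/4) = 1.47×10⁻⁵ T.
All 4 sides add in the same direction: B = 4 × 1.47×10⁻⁵ = 5.89×10⁻⁵ T.

B ≈ 58.9 μT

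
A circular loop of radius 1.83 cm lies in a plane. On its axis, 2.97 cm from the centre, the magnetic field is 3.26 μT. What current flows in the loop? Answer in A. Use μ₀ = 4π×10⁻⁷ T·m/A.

I ≈ 0.658 A

On the axis of a loop, B = μ₀IR²/[2(R²+z²)^(3/2)], so I = 2B(R²+z²)^(3/2)/(μ₀R²).
R² + z² = 0.0003349 + 0.0008821 = 0.001217 m²; raised to 3/2 gives 4.25×10⁻⁵ m³.
I = 2 × 3.26×10⁻⁶ × 4.25×10⁻⁵ / (1.26×10⁻⁶ × 0.0003349) = 0.658 A.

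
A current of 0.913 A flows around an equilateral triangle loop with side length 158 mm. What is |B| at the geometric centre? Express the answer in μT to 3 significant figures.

B ≈ 10.4 μT

Each side is a finite straight segment at perpendicular distance d = a/(2 tan(π/3)) = 0.04561 m from the centre, with end-angles ±π/3.
One side contributes B₁ = (μ₀I/4πd)·2 sin(π/3) = 3.47×10⁻⁶ T.
All 3 sides add in the same direction: B = 3 × 3.47×10⁻⁶ = 1.04×10⁻⁵ T.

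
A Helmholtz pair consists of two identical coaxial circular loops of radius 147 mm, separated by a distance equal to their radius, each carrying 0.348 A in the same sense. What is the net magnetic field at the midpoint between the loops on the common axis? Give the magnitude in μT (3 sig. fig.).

Each loop contributes B = μ₀IR²/[2(R²+z²)^(3/2)] on the axis, with z measured from that loop.
Loop 1 (z = 0.0735 m): B₁ = 1.06×10⁻⁶ T. Loop 2 (z = 0.0735 m): B₂ = 1.06×10⁻⁶ T.
The fields add: B = B₁ + B₂ = 2.13×10⁻⁶ T.

B ≈ 2.13 μT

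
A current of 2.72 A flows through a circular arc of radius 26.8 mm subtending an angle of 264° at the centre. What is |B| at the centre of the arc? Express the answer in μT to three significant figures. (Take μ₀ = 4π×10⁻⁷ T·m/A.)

The Biot–Savart field of a circular arc at its centre is B = μ₀Iφ/(4πR), with φ = 4.608 rad.
B = (4π×10⁻⁷ × 2.72 × 4.608) / (4π × 0.0268) = 4.68×10⁻⁵ T.

B ≈ 46.8 μT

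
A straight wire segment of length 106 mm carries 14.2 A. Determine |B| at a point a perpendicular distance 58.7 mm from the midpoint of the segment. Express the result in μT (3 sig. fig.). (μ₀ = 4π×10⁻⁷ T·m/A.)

For a finite straight segment, B = (μ₀I/4πd)(sinθ₁ + sinθ₂), where θ₁, θ₂ are the angles from the perpendicular to each end.
The perpendicular from the point meets the wire at its midpoint, so each end is L/2 = 0.053 m away along the wire.
sinθ₁ = 0.053/√(0.053²+0.0587²) = 0.6702; sinθ₂ = 0.053/√(0.053²+0.0587²) = 0.6702.
B = (4π×10⁻⁷ × 14.2) / (4π × 0.0587) × (0.6702 + 0.6702) = 3.24×10⁻⁵ T.

B ≈ 32.4 μT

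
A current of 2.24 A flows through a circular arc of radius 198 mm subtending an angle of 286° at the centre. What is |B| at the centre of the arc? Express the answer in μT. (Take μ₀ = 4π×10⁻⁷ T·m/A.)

B ≈ 5.65 μT

The Biot–Savart field of a circular arc at its centre is B = μ₀Iφ/(4πR), with φ = 4.992 rad.
B = (4π×10⁻⁷ × 2.24 × 4.992) / (4π × 0.198) = 5.65×10⁻⁶ T.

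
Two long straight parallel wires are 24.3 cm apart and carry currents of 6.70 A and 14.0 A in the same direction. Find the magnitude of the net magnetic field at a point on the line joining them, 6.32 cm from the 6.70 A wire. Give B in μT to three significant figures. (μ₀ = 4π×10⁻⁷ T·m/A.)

Each long wire gives B = μ₀I/(2πd). Distances are d₁ = 0.0632 m and d₂ = 0.1798 m.
B₁ = 2.12×10⁻⁵ T, B₂ = 1.56×10⁻⁵ T.
Between parallel currents the two contributions point in opposite directions, so they subtract. B = |B₁ − B₂| = |2.12×10⁻⁵ − 1.56×10⁻⁵| = 5.63×10⁻⁶ T.

B ≈ 5.63 μT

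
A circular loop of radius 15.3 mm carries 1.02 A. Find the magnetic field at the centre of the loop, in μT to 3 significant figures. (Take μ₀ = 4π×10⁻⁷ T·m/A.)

B ≈ 41.9 μT

At the centre of a circular loop the Biot–Savart law gives B = μ₀I/(2R).
B = (4π×10⁻⁷ × 1.02) / (2 × 0.0153) = 4.19×10⁻⁵ T.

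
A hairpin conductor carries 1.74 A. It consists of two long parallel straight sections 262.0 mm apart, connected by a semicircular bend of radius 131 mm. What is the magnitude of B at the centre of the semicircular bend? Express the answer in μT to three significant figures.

The semicircular arc contributes B_arc = μ₀I·π/(4πR) = μ₀I/(4R) = 4.17×10⁻⁶ T.
Each semi-infinite lead is at perpendicular distance R = 0.131 m from the centre, with the perpendicular foot at its near end, so it contributes μ₀I/(4πR); both point the same way, together 2.66×10⁻⁶ T.
Arc and leads all point the same direction: B = 4.17×10⁻⁶ + 2.66×10⁻⁶ = 6.83×10⁻⁶ T.

B ≈ 6.83 μT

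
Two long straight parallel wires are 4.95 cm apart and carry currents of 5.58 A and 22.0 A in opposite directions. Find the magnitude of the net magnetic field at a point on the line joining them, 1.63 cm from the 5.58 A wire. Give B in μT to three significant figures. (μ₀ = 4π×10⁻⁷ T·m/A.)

Each long wire gives B = μ₀I/(2πd). Distances are d₁ = 0.0163 m and d₂ = 0.0332 m.
B₁ = 6.85×10⁻⁵ T, B₂ = 1.33×10⁻⁴ T.
Between antiparallel currents both contributions point the same way, so they add. B = B₁ + B₂ = 6.85×10⁻⁵ + 1.33×10⁻⁴ = 2.01×10⁻⁴ T.

B ≈ 201 μT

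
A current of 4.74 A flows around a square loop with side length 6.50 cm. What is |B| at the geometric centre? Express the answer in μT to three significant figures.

B ≈ 82.5 μT

Each side is a finite straight segment at perpendicular distance d = a/(2 tan(π/4)) = 0.0325 m from the centre, with end-angles ±π/4.
One side contributes B₁ = (μ₀I/4πd)·2 sin(π/4) = 2.06×10⁻⁵ T.
All 4 sides add in the same direction: B = 4 × 2.06×10⁻⁵ = 8.25×10⁻⁵ T.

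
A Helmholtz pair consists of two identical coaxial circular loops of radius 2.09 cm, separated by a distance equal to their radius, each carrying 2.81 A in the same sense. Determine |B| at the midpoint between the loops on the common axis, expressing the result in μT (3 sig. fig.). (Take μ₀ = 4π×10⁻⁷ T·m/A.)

B ≈ 121 μT

Each loop contributes B = μ₀IR²/[2(R²+z²)^(3/2)] on the axis, with z measured from that loop.
Loop 1 (z = 0.01045 m): B₁ = 6.04×10⁻⁵ T. Loop 2 (z = 0.01045 m): B₂ = 6.04×10⁻⁵ T.
The fields add: B = B₁ + B₂ = 1.21×10⁻⁴ T.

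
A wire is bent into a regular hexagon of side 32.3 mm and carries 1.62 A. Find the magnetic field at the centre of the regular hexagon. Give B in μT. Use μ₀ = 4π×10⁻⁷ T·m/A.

B ≈ 34.7 μT

Each side is a finite straight segment at perpendicular distance d = a/(2 tan(π/6)) = 0.02797 m from the centre, with end-angles ±π/6.
One side contributes B₁ = (μ₀I/4πd)·2 sin(π/6) = 5.79×10⁻⁶ T.
All 6 sides add in the same direction: B = 6 × 5.79×10⁻⁶ = 3.47×10⁻⁵ T.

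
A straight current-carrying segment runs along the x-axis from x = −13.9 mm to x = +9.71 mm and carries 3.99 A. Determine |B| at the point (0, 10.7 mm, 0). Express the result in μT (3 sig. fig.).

B ≈ 54.6 μT

For a finite straight segment, B = (μ₀I/4πd)(sinθ₁ + sinθ₂), where θ₁, θ₂ are the angles from the perpendicular to each end.
The perpendicular distance is d = 0.0107 m; the end-offsets along the wire are a = 0.0139 m and b = 0.00971 m.
sinθ₁ = 0.0139/√(0.0139²+0.0107²) = 0.7924; sinθ₂ = 0.00971/√(0.00971²+0.0107²) = 0.6720.
B = (4π×10⁻⁷ × 3.99) / (4π × 0.0107) × (0.7924 + 0.6720) = 5.46×10⁻⁵ T.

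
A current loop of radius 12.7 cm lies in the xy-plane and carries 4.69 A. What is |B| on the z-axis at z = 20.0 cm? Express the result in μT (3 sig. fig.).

On the axis of a circular loop, B = μ₀IR² / [2(R²+z²)^(3/2)].
R² + z² = (0.127)² + (0.2)² = 0.05613 m², and (R²+z²)^(3/2) = 1.33×10⁻² m³.
B = (4π×10⁻⁷ × 4.69 × 0.01613) / (2 × 1.33×10⁻²) = 3.57×10⁻⁶ T.

B ≈ 3.57 μT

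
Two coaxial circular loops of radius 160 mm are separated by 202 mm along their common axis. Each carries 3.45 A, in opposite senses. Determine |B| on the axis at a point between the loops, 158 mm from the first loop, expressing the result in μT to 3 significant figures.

Each loop contributes B = μ₀IR²/[2(R²+z²)^(3/2)] on the axis, with z measured from that loop.
Loop 1 (z = 0.158 m): B₁ = 4.88×10⁻⁶ T. Loop 2 (z = 0.044 m): B₂ = 1.21×10⁻⁵ T.
The fields oppose: B = |B₁ − B₂| = 7.26×10⁻⁶ T.

B ≈ 7.26 μT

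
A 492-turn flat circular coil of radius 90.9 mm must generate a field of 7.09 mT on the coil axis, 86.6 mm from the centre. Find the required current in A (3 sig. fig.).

For an N-turn coil, B = Nμ₀IR²/[2(R²+z²)^(3/2)] with R = 0.0909 m, z = 0.0866 m, so I = 2B(R²+z²)^(3/2)/(Nμ₀R²) = 2 × 7.09×10⁻³ × 1.98×10⁻³ / (492 × 4π×10⁻⁷ × 0.008263) = 5.49 A.

I ≈ 5.49 A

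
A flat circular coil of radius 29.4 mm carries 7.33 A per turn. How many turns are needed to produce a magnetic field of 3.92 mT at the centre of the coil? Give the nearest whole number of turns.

For an N-turn coil, B = Nμ₀I/(2R). A single turn gives B₁ = 1.57×10⁻⁴ T with R = 0.0294 m.
N = B/B₁ = 3.92×10⁻³ / 1.57×10⁻⁴ = 25.02.

N = 25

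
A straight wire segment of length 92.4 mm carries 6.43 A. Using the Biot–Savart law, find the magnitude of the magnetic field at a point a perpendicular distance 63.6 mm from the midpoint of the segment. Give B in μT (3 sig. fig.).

For a finite straight segment, B = (μ₀I/4πd)(sinθ₁ + sinθ₂), where θ₁, θ₂ are the angles from the perpendicular to each end.
The perpendicular from the point meets the wire at its midpoint, so each end is L/2 = 0.0462 m away along the wire.
sinθ₁ = 0.0462/√(0.0462²+0.0636²) = 0.5877; sinθ₂ = 0.0462/√(0.0462²+0.0636²) = 0.5877.
B = (4π×10⁻⁷ × 6.43) / (4π × 0.0636) × (0.5877 + 0.5877) = 1.19×10⁻⁵ T.

B ≈ 11.9 μT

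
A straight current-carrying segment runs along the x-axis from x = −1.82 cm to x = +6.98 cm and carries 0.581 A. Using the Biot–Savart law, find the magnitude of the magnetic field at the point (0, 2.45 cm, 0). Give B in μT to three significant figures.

For a finite straight segment, B = (μ₀I/4πd)(sinθ₁ + sinθ₂), where θ₁, θ₂ are the angles from the perpendicular to each end.
The perpendicular distance is d = 0.0245 m; the end-offsets along the wire are a = 0.0182 m and b = 0.0698 m.
sinθ₁ = 0.0182/√(0.0182²+0.0245²) = 0.5963; sinθ₂ = 0.0698/√(0.0698²+0.0245²) = 0.9436.
B = (4π×10⁻⁷ × 0.581) / (4π × 0.0245) × (0.5963 + 0.9436) = 3.65×10⁻⁶ T.

B ≈ 3.65 μT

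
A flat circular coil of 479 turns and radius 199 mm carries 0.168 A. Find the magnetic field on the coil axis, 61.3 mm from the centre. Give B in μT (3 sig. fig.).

For an N-turn flat coil, B = Nμ₀IR²/[2(R²+z²)^(3/2)] with R = 0.199 m, z = 0.0613 m.
B = 479 × 4.63×10⁻⁷ T = 2.22×10⁻⁴ T.

B ≈ 222 μT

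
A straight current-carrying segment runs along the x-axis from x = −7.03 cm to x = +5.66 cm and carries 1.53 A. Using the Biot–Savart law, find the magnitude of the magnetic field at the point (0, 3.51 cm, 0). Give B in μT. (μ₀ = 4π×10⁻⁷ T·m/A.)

B ≈ 7.60 μT

For a finite straight segment, B = (μ₀I/4πd)(sinθ₁ + sinθ₂), where θ₁, θ₂ are the angles from the perpendicular to each end.
The perpendicular distance is d = 0.0351 m; the end-offsets along the wire are a = 0.0703 m and b = 0.0566 m.
sinθ₁ = 0.0703/√(0.0703²+0.0351²) = 0.8947; sinθ₂ = 0.0566/√(0.0566²+0.0351²) = 0.8498.
B = (4π×10⁻⁷ × 1.53) / (4π × 0.0351) × (0.8947 + 0.8498) = 7.60×10⁻⁶ T.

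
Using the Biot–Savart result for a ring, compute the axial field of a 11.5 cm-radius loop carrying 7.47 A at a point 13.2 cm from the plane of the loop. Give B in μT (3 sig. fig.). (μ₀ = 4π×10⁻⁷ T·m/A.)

B ≈ 11.6 μT

On the axis of a circular loop, B = μ₀IR² / [2(R²+z²)^(3/2)].
R² + z² = (0.115)² + (0.132)² = 0.03065 m², and (R²+z²)^(3/2) = 5.37×10⁻³ m³.
B = (4π×10⁻⁷ × 7.47 × 0.01323) / (2 × 5.37×10⁻³) = 1.16×10⁻⁵ T.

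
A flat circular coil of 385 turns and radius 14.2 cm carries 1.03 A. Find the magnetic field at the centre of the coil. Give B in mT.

B ≈ 1.75 mT

For an N-turn flat coil, B = Nμ₀I/(2R) with R = 0.142 m.
B = 385 × 4.56×10⁻⁶ T = 1.75×10⁻³ T.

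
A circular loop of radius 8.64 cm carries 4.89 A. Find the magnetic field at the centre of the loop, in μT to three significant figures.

At the centre of a circular loop the Biot–Savart law gives B = μ₀I/(2R).
B = (4π×10⁻⁷ × 4.89) / (2 × 0.0864) = 3.56×10⁻⁵ T.

B ≈ 35.6 μT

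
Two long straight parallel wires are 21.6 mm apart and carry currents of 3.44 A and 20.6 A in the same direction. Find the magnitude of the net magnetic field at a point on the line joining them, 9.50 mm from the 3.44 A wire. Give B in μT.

B ≈ 268 μT

Each long wire gives B = μ₀I/(2πd). Distances are d₁ = 0.0095 m and d₂ = 0.0121 m.
B₁ = 7.24×10⁻⁵ T, B₂ = 3.40×10⁻⁴ T.
Between parallel currents the two contributions point in opposite directions, so they subtract. B = |B₁ − B₂| = |7.24×10⁻⁵ − 3.40×10⁻⁴| = 2.68×10⁻⁴ T.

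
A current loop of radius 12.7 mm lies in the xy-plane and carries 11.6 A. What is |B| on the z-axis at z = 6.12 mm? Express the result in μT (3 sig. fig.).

On the axis of a circular loop, B = μ₀IR² / [2(R²+z²)^(3/2)].
R² + z² = (0.0127)² + (0.00612)² = 0.0001987 m², and (R²+z²)^(3/2) = 2.80×10⁻⁶ m³.
B = (4π×10⁻⁷ × 11.6 × 0.0001613) / (2 × 2.80×10⁻⁶) = 4.20×10⁻⁴ T.

B ≈ 420 μT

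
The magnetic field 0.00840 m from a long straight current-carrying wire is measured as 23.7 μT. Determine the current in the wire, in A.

I ≈ 0.995 A

For a long straight wire B = μ₀I/(2πd), so I = 2πdB/μ₀.
I = 2π × 0.0084 × 2.37×10⁻⁵ / (4π×10⁻⁷) = 0.995 A.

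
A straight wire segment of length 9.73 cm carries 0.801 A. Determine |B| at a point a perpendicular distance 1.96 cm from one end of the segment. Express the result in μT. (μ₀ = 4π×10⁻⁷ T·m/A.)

B ≈ 4.01 μT

For a finite straight segment, B = (μ₀I/4πd)(sinθ₁ + sinθ₂), where θ₁, θ₂ are the angles from the perpendicular to each end.
The perpendicular foot is at one end, so the two end-offsets along the wire are 0 and L = 0.0973 m.
sinθ₁ = 0/√(0²+0.0196²) = 0.0000; sinθ₂ = 0.0973/√(0.0973²+0.0196²) = 0.9803.
B = (4π×10⁻⁷ × 0.801) / (4π × 0.0196) × (0.0000 + 0.9803) = 4.01×10⁻⁶ T.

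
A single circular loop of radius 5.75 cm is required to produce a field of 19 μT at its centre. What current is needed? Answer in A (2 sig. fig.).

At the centre of a circular loop B = μ₀I/(2R), so I = 2RB/μ₀.
With R = 0.0575 m, I = 2 × 0.0575 × 1.90×10⁻⁵ / (4π×10⁻⁷) = 1.74 A.

I ≈ 1.7 A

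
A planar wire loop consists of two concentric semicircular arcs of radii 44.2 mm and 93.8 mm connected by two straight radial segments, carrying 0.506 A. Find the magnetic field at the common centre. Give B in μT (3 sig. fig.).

B ≈ 1.90 μT

The radial connectors point toward the centre, so dl × r̂ = 0 and they contribute nothing.
Each semicircle gives μ₀I/(4R): inner arc 3.60×10⁻⁶ T, outer arc 1.69×10⁻⁶ T.
The two arcs carry current in opposite angular senses, so their fields oppose: B = |3.60×10⁻⁶ − 1.69×10⁻⁶| = 1.90×10⁻⁶ T.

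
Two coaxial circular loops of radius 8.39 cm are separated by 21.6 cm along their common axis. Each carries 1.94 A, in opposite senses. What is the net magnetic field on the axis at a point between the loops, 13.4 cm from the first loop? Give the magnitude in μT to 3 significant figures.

Each loop contributes B = μ₀IR²/[2(R²+z²)^(3/2)] on the axis, with z measured from that loop.
Loop 1 (z = 0.134 m): B₁ = 2.17×10⁻⁶ T. Loop 2 (z = 0.082 m): B₂ = 5.31×10⁻⁶ T.
The fields oppose: B = |B₁ − B₂| = 3.14×10⁻⁶ T.

B ≈ 3.14 μT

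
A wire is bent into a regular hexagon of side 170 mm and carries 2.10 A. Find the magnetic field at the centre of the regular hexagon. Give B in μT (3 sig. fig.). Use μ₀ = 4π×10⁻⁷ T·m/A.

B ≈ 8.56 μT

Each side is a finite straight segment at perpendicular distance d = a/(2 tan(π/6)) = 0.1472 m from the centre, with end-angles ±π/6.
One side contributes B₁ = (μ₀I/4πd)·2 sin(π/6) = 1.43×10⁻⁶ T.
All 6 sides add in the same direction: B = 6 × 1.43×10⁻⁶ = 8.56×10⁻⁶ T.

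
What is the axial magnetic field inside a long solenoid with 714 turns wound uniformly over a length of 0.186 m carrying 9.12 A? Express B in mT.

B ≈ 44.0 mT

Inside a long solenoid, B = μ₀nI with n = 3839 turns/m.
B = 4π×10⁻⁷ × 3839 × 9.12 = 4.40×10⁻² T.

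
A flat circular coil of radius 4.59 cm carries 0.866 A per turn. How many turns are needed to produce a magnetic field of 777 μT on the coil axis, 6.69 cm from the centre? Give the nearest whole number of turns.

For an N-turn coil, B = Nμ₀IR²/[2(R²+z²)^(3/2)]. A single turn gives B₁ = 2.15×10⁻⁶ T with R = 0.0459 m, z = 0.0669 m.
N = B/B₁ = 7.77×10⁻⁴ / 2.15×10⁻⁶ = 361.97.

N = 362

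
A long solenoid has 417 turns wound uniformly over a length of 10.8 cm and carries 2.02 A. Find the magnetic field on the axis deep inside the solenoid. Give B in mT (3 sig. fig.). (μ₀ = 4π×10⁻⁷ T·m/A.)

Inside a long solenoid, B = μ₀nI with n = 3861 turns/m.
B = 4π×10⁻⁷ × 3861 × 2.02 = 9.80×10⁻³ T.

B ≈ 9.80 mT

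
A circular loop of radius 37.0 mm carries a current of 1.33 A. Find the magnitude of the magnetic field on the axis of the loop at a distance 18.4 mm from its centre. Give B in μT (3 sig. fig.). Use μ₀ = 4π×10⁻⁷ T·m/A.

On the axis of a circular loop, B = μ₀IR² / [2(R²+z²)^(3/2)].
R² + z² = (0.037)² + (0.0184)² = 0.001708 m², and (R²+z²)^(3/2) = 7.06×10⁻⁵ m³.
B = (4π×10⁻⁷ × 1.33 × 0.001369) / (2 × 7.06×10⁻⁵) = 1.62×10⁻⁵ T.

B ≈ 16.2 μT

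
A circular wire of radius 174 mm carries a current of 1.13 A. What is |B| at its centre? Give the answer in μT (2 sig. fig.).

At the centre of a circular loop the Biot–Savart law gives B = μ₀I/(2R).
B = (4π×10⁻⁷ × 1.13) / (2 × 0.174) = 4.08×10⁻⁶ T.

B ≈ 4.1 μT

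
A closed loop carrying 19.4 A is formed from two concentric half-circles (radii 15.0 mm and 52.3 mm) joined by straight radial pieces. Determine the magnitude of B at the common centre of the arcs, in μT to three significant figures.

B ≈ 290 μT

The radial connectors point toward the centre, so dl × r̂ = 0 and they contribute nothing.
Each semicircle gives μ₀I/(4R): inner arc 4.06×10⁻⁴ T, outer arc 1.17×10⁻⁴ T.
The two arcs carry current in opposite angular senses, so their fields oppose: B = |4.06×10⁻⁴ − 1.17×10⁻⁴| = 2.90×10⁻⁴ T.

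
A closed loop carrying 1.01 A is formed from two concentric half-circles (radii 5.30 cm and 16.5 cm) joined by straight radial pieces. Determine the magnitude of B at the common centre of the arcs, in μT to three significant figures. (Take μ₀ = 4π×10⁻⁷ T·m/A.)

B ≈ 4.06 μT

The radial connectors point toward the centre, so dl × r̂ = 0 and they contribute nothing.
Each semicircle gives μ₀I/(4R): inner arc 5.99×10⁻⁶ T, outer arc 1.92×10⁻⁶ T.
The two arcs carry current in opposite angular senses, so their fields oppose: B = |5.99×10⁻⁶ − 1.92×10⁻⁶| = 4.06×10⁻⁶ T.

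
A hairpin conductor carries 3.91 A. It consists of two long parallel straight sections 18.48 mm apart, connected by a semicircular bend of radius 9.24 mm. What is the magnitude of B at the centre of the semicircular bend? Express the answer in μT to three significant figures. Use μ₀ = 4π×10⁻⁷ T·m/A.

B ≈ 218 μT

The semicircular arc contributes B_arc = μ₀I·π/(4πR) = μ₀I/(4R) = 1.33×10⁻⁴ T.
Each semi-infinite lead is at perpendicular distance R = 0.00924 m from the centre, with the perpendicular foot at its near end, so it contributes μ₀I/(4πR); both point the same way, together 8.46×10⁻⁵ T.
Arc and leads all point the same direction: B = 1.33×10⁻⁴ + 8.46×10⁻⁵ = 2.18×10⁻⁴ T.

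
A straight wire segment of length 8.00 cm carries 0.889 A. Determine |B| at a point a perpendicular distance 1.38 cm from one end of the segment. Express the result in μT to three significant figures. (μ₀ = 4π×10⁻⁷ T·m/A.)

B ≈ 6.35 μT

For a finite straight segment, B = (μ₀I/4πd)(sinθ₁ + sinθ₂), where θ₁, θ₂ are the angles from the perpendicular to each end.
The perpendicular foot is at one end, so the two end-offsets along the wire are 0 and L = 0.08 m.
sinθ₁ = 0/√(0²+0.0138²) = 0.0000; sinθ₂ = 0.08/√(0.08²+0.0138²) = 0.9854.
B = (4π×10⁻⁷ × 0.889) / (4π × 0.0138) × (0.0000 + 0.9854) = 6.35×10⁻⁶ T.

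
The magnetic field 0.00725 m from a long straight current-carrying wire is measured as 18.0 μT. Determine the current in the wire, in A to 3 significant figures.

For a long straight wire B = μ₀I/(2πd), so I = 2πdB/μ₀.
I = 2π × 0.00725 × 1.80×10⁻⁵ / (4π×10⁻⁷) = 0.653 A.

I ≈ 0.653 A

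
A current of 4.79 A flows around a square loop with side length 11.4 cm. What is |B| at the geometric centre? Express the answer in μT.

B ≈ 47.5 μT

Each side is a finite straight segment at perpendicular distance d = a/(2 tan(π/4)) = 0.057 m from the centre, with end-angles ±π/4.
One side contributes B₁ = (μ₀I/4πd)·2 sin(π/4) = 1.19×10⁻⁵ T.
All 4 sides add in the same direction: B = 4 × 1.19×10⁻⁵ = 4.75×10⁻⁵ T.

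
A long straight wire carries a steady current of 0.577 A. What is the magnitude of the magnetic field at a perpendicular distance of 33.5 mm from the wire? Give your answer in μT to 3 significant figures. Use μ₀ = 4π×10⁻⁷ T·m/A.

For an infinitely long straight wire, B = μ₀I/(2πd).
B = (4π×10⁻⁷ × 0.577) / (2π × 0.0335) = 3.44×10⁻⁶ T.

B ≈ 3.44 μT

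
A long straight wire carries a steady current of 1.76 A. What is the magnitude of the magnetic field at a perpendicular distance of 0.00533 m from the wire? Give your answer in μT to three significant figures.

For an infinitely long straight wire, B = μ₀I/(2πd).
B = (4π×10⁻⁷ × 1.76) / (2π × 0.00533) = 6.60×10⁻⁵ T.

B ≈ 66.0 μT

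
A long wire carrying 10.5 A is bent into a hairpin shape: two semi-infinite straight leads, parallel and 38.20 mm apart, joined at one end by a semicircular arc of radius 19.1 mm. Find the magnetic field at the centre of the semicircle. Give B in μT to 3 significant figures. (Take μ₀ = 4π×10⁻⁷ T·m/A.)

B ≈ 283 μT

The semicircular arc contributes B_arc = μ₀I·π/(4πR) = μ₀I/(4R) = 1.73×10⁻⁴ T.
Each semi-infinite lead is at perpendicular distance R = 0.0191 m from the centre, with the perpendicular foot at its near end, so it contributes μ₀I/(4πR); both point the same way, together 1.10×10⁻⁴ T.
Arc and leads all point the same direction: B = 1.73×10⁻⁴ + 1.10×10⁻⁴ = 2.83×10⁻⁴ T.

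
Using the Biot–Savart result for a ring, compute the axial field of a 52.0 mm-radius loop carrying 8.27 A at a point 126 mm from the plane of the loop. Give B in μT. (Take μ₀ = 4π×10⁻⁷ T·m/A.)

B ≈ 5.55 μT

On the axis of a circular loop, B = μ₀IR² / [2(R²+z²)^(3/2)].
R² + z² = (0.052)² + (0.126)² = 0.01858 m², and (R²+z²)^(3/2) = 2.53×10⁻³ m³.
B = (4π×10⁻⁷ × 8.27 × 0.002704) / (2 × 2.53×10⁻³) = 5.55×10⁻⁶ T.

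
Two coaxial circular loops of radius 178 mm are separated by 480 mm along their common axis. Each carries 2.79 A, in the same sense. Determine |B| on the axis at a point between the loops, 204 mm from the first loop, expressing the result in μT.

Each loop contributes B = μ₀IR²/[2(R²+z²)^(3/2)] on the axis, with z measured from that loop.
Loop 1 (z = 0.204 m): B₁ = 2.80×10⁻⁶ T. Loop 2 (z = 0.276 m): B₂ = 1.57×10⁻⁶ T.
The fields add: B = B₁ + B₂ = 4.37×10⁻⁶ T.

B ≈ 4.37 μT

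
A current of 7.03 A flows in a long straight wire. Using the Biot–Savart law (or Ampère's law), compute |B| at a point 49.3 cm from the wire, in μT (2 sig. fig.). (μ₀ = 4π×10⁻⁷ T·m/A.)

For an infinitely long straight wire, B = μ₀I/(2πd).
B = (4π×10⁻⁷ × 7.03) / (2π × 0.493) = 2.85×10⁻⁶ T.

B ≈ 2.9 μT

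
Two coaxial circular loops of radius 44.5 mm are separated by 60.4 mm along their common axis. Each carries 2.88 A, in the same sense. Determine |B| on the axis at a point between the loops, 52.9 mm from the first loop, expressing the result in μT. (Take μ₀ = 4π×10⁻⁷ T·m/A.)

Each loop contributes B = μ₀IR²/[2(R²+z²)^(3/2)] on the axis, with z measured from that loop.
Loop 1 (z = 0.0529 m): B₁ = 1.08×10⁻⁵ T. Loop 2 (z = 0.0075 m): B₂ = 3.90×10⁻⁵ T.
The fields add: B = B₁ + B₂ = 4.98×10⁻⁵ T.

B ≈ 49.8 μT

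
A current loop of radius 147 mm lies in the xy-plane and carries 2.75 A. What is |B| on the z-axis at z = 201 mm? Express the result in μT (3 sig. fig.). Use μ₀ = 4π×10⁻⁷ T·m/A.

On the axis of a circular loop, B = μ₀IR² / [2(R²+z²)^(3/2)].
R² + z² = (0.147)² + (0.201)² = 0.06201 m², and (R²+z²)^(3/2) = 1.54×10⁻² m³.
B = (4π×10⁻⁷ × 2.75 × 0.02161) / (2 × 1.54×10⁻²) = 2.42×10⁻⁶ T.

B ≈ 2.42 μT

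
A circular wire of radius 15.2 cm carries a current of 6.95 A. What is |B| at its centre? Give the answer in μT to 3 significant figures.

At the centre of a circular loop the Biot–Savart law gives B = μ₀I/(2R).
B = (4π×10⁻⁷ × 6.95) / (2 × 0.152) = 2.87×10⁻⁵ T.

B ≈ 28.7 μT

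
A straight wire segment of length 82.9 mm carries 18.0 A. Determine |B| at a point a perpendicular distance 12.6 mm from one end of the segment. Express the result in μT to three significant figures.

B ≈ 141 μT

For a finite straight segment, B = (μ₀I/4πd)(sinθ₁ + sinθ₂), where θ₁, θ₂ are the angles from the perpendicular to each end.
The perpendicular foot is at one end, so the two end-offsets along the wire are 0 and L = 0.0829 m.
sinθ₁ = 0/√(0²+0.0126²) = 0.0000; sinθ₂ = 0.0829/√(0.0829²+0.0126²) = 0.9886.
B = (4π×10⁻⁷ × 18.0) / (4π × 0.0126) × (0.0000 + 0.9886) = 1.41×10⁻⁴ T.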